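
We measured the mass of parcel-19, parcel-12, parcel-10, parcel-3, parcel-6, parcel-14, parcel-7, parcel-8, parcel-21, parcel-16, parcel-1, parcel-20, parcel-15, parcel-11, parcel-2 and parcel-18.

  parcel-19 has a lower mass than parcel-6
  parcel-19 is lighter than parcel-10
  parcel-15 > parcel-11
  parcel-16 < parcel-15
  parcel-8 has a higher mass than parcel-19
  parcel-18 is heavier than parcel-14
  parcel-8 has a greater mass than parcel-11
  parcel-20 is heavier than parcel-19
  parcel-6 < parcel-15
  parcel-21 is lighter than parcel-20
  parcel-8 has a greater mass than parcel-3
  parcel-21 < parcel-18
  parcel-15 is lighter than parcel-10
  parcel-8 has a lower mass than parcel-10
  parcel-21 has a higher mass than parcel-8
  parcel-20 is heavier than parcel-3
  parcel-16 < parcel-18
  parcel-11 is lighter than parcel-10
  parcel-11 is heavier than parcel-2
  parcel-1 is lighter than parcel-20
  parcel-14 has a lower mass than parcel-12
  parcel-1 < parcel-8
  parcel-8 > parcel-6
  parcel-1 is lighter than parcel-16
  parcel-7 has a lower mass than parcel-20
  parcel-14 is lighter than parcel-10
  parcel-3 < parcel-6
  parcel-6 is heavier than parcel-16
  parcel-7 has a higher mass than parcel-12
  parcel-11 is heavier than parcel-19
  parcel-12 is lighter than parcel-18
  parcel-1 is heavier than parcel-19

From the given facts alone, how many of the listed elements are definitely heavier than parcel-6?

Directly above parcel-6: parcel-8, parcel-15.
One step further: parcel-10, parcel-21 (4 so far).
One step further: parcel-18, parcel-20 (6 so far).
Nothing else is reachable above parcel-6; 6 in all.

6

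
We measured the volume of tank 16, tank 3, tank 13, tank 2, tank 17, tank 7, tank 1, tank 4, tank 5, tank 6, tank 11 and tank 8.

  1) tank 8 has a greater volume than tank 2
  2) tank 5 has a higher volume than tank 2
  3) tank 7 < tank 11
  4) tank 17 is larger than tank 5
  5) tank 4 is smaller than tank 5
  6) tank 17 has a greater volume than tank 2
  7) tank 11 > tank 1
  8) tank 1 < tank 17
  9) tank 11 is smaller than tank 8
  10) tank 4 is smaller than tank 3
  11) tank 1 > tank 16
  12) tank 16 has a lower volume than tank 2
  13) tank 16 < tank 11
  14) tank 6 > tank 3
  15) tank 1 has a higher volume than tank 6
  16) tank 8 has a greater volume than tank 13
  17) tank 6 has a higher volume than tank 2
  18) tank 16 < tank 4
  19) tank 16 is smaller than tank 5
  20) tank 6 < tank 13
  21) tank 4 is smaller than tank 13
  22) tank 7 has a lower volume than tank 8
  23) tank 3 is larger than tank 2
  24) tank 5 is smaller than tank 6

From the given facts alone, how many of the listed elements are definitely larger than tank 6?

Directly above tank 6: tank 1, tank 13.
One step further: tank 11, tank 17, tank 8 (5 so far).
Nothing else is reachable above tank 6; 5 in all.

5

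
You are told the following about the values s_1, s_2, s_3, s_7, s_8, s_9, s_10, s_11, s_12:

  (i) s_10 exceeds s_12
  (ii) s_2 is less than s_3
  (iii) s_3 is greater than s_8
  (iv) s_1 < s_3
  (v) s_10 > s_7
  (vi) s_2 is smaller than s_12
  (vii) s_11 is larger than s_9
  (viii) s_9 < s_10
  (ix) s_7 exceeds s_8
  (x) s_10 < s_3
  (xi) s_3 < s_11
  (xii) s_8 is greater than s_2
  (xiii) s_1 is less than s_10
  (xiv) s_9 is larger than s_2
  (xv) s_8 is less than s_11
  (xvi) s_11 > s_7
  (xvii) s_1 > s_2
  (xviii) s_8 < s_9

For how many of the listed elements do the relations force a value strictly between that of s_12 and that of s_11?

2

Chaining upward from s_12 reaches: s_10, s_3.
Chaining downward from s_11 reaches: s_2, s_1, s_8, s_9, s_7, s_10, s_3.
Strictly between s_12 and s_11 are those in both lists: s_10, s_3 — 2 elements.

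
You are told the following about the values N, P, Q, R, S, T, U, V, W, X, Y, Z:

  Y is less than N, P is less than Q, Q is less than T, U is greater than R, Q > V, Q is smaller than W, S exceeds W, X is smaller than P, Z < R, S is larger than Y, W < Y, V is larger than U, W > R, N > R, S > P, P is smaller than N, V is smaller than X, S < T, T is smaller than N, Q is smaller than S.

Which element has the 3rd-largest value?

Piecing the relations together gives one ordering: Z < R < U < V < X < P < Q < W < Y < S < T < N.
The 3rd largest is S.

S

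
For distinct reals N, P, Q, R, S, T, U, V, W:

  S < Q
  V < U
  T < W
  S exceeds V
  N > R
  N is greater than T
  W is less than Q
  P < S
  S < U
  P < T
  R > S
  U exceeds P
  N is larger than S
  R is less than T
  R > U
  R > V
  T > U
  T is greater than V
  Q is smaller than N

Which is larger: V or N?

N

V < S and S < U give V < U.
With U < R: V < S < U < R.
Then R < T extends the chain to T.
Then T < W extends the chain to W.
With W < Q: V < S < U < R < T < W < Q.
With Q < N: V < S < U < R < T < W < Q < N.
So V < N; N is the larger of the two.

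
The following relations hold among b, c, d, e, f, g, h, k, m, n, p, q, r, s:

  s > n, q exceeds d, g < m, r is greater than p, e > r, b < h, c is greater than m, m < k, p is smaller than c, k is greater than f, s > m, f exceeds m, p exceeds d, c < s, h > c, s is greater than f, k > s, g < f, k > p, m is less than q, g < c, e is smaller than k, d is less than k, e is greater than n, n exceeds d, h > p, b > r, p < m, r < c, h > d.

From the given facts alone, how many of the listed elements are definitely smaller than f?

4

The elements the relations force below f are d, p, g, m — no chain reaches any other.
That is 4.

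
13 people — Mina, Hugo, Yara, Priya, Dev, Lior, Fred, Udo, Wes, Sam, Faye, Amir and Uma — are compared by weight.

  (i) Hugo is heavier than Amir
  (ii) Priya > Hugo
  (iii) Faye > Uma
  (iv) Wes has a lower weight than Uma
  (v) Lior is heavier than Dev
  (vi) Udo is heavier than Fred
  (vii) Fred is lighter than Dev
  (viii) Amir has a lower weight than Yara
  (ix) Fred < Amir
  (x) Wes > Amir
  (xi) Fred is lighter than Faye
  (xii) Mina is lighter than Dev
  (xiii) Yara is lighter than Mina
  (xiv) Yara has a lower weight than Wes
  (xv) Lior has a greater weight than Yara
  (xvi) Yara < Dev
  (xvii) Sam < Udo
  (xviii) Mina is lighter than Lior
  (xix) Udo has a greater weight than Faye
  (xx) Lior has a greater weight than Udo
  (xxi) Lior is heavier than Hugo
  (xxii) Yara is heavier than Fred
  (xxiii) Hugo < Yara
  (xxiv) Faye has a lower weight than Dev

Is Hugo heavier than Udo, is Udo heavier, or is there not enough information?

The relevant relations are Hugo < Yara; Yara < Wes; Wes < Uma; Uma < Faye; Faye < Udo.
Chaining these gives Hugo < Yara < Wes < Uma < Faye < Udo.
So Udo is heavier.

Udo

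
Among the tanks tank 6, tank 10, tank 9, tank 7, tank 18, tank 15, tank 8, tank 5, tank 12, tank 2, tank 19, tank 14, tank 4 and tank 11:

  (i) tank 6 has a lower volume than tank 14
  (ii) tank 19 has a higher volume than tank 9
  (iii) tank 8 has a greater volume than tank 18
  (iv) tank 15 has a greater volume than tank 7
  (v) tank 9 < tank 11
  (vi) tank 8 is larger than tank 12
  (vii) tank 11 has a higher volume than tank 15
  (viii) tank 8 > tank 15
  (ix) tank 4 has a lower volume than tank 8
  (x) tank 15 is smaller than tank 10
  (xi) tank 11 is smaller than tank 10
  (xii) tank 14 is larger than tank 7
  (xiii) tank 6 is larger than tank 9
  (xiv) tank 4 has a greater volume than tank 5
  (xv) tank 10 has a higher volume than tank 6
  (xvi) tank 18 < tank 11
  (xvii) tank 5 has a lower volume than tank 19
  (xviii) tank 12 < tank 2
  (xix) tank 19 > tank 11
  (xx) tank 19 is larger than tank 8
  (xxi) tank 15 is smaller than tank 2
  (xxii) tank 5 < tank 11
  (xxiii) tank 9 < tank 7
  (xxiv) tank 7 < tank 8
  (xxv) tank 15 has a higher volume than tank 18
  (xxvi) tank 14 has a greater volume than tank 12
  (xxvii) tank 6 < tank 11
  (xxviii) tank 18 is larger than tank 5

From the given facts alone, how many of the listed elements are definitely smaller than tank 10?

From tank 10 the given relations immediately reach tank 15, tank 6, tank 11.
From those, tank 9, tank 5, tank 18, tank 7 — 7 in total.
No other element is forced below tank 10 by the given relations, so the count is 7.

7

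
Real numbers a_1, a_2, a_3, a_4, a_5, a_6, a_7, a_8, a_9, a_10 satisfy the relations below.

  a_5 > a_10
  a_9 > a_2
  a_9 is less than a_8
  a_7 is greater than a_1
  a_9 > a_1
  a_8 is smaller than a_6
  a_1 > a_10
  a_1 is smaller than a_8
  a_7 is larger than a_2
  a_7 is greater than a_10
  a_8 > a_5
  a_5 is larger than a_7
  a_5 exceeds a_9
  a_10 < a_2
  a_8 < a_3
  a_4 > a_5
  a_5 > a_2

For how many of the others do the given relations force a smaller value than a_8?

From a_8 the given relations immediately reach a_1, a_9, a_5.
From those, a_10, a_2, a_7 — 6 in total.
Nothing else is reachable below a_8; 6 in all.

6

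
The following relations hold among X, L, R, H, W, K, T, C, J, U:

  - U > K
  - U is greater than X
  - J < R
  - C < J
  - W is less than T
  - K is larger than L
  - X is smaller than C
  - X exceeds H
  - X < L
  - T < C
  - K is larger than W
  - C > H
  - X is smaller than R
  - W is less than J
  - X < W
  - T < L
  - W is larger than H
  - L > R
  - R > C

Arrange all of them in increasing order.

H < X < W < T < C < J < R < L < K < U

Each adjacent pair is fixed by a given relation: H < X; X < W; W < T; T < C; C < J; J < R; R < L; L < K; K < U. Chaining them end to end gives the full order.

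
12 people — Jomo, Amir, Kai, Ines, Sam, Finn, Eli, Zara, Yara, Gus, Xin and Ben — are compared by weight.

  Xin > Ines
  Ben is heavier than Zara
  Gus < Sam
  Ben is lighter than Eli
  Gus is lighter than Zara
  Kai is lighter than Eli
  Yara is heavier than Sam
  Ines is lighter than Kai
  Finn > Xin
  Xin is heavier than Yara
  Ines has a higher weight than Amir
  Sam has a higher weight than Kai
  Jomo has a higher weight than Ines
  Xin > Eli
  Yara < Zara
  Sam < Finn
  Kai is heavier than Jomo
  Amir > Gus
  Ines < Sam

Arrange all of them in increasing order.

Gus < Amir < Ines < Jomo < Kai < Sam < Yara < Zara < Ben < Eli < Xin < Finn

Each adjacent pair is fixed by a given relation: Gus < Amir; Amir < Ines; Ines < Jomo; Jomo < Kai; Kai < Sam; Sam < Yara; Yara < Zara; Zara < Ben; Ben < Eli; Eli < Xin; Xin < Finn. Chaining them end to end gives the full order.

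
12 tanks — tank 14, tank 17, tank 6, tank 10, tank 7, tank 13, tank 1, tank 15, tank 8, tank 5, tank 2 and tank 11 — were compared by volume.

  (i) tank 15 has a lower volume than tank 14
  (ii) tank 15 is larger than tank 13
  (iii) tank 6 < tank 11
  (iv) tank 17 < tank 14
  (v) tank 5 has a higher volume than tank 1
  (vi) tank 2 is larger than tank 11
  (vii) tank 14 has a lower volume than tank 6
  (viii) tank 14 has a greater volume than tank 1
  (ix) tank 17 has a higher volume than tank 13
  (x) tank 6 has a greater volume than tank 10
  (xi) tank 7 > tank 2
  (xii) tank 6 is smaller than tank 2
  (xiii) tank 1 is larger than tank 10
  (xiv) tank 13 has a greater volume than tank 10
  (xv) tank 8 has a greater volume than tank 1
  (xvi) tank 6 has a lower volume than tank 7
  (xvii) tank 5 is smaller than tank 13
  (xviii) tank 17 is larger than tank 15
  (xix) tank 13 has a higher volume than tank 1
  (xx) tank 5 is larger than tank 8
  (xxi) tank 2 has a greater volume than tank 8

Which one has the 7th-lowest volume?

Chaining the given pairs: tank 10 < tank 1 < tank 8 < tank 5 < tank 13 < tank 15 < tank 17 < tank 14 < tank 6 < tank 11 < tank 2 < tank 7.
The 7th smallest is tank 17.

tank 17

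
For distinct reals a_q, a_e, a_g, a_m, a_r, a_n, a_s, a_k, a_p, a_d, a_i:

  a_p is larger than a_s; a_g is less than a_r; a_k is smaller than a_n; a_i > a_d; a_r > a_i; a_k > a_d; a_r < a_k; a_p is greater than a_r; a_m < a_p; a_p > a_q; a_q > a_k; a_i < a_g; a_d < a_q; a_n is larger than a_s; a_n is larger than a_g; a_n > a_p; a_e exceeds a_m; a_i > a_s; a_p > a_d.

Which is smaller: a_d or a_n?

Link the given pairs in sequence: a_d < a_i; a_i < a_g; a_g < a_r; a_r < a_k; a_k < a_q; a_q < a_p; a_p < a_n.
Chaining these gives a_d < a_i < a_g < a_r < a_k < a_q < a_p < a_n.
So a_d < a_n; a_d is the smaller of the two.

a_d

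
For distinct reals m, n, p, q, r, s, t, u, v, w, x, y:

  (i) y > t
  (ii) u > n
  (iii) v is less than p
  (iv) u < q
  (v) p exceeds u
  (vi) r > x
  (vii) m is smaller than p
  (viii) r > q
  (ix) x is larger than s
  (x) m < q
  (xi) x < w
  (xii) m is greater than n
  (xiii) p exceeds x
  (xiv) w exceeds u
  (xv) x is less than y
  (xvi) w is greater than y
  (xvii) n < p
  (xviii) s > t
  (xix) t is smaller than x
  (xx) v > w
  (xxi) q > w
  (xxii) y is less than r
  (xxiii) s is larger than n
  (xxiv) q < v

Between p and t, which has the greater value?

Following the relations from t: t < s < x < w < q < v < p.
So t < p; p is the larger of the two.

p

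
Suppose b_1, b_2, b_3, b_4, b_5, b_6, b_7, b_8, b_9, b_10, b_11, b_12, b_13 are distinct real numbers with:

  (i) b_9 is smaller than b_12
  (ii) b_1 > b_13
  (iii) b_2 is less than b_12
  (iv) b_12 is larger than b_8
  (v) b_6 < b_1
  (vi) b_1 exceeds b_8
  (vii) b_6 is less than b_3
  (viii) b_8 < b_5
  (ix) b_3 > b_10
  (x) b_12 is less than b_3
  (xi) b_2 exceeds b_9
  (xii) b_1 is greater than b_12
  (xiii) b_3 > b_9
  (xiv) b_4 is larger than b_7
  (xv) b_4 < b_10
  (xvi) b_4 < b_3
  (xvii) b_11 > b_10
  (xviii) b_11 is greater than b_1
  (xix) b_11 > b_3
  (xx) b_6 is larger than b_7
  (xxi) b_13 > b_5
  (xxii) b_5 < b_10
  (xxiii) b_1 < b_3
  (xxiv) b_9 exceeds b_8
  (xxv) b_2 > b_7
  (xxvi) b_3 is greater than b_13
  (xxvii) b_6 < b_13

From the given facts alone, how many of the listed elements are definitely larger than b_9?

From b_9 the given relations immediately reach b_2, b_12, b_3.
From those, b_1, b_11 — 5 in total.
No other element is forced above b_9 by the given relations, so the count is 5.

5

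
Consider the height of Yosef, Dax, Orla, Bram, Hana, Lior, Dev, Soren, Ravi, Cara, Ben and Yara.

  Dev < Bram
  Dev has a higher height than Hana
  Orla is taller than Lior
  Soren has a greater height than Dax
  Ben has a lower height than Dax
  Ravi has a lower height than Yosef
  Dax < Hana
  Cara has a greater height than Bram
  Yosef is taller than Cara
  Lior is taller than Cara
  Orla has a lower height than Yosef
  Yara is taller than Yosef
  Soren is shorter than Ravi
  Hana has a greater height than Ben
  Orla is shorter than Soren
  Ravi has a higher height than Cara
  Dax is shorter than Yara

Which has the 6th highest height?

Lior

Chaining the given pairs: Ben < Dax < Hana < Dev < Bram < Cara < Lior < Orla < Soren < Ravi < Yosef < Yara.
Counting 6 from the largest end gives Lior.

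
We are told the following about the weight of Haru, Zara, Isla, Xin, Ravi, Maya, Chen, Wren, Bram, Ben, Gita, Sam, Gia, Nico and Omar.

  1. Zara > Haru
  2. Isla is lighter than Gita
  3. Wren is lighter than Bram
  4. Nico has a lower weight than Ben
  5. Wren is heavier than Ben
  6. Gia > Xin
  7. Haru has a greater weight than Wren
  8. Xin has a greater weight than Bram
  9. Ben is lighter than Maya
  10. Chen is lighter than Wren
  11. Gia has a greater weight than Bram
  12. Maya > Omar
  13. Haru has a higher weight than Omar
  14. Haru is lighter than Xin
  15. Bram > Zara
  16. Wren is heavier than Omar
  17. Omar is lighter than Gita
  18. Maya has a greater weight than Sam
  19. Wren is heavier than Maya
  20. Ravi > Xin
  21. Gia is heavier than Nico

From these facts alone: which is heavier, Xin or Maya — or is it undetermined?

Link the given pairs in sequence: Maya < Wren; Wren < Haru; Haru < Zara; Zara < Bram; Bram < Xin.
Chaining these gives Maya < Wren < Haru < Zara < Bram < Xin.
So Xin is heavier.

Xin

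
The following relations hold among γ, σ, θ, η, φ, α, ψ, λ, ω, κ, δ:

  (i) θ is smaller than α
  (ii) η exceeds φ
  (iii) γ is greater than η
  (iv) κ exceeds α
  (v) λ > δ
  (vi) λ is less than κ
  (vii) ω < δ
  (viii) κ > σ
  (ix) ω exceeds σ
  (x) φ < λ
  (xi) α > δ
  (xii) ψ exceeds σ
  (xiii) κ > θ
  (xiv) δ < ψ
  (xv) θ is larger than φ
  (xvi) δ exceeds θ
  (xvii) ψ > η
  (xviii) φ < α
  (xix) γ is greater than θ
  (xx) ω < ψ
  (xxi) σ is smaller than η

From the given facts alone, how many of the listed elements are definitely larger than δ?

4

The elements the relations force above δ are λ, α, ψ, κ — no chain reaches any other.
That is 4.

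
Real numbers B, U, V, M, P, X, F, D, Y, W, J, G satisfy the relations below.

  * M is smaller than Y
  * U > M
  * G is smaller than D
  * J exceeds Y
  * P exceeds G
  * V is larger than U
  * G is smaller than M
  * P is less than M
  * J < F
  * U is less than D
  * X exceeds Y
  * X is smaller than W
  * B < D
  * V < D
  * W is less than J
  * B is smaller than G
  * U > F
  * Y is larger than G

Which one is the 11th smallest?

Piecing the relations together gives one ordering: B < G < P < M < Y < X < W < J < F < U < V < D.
Counting 11 from the smallest end gives V.

V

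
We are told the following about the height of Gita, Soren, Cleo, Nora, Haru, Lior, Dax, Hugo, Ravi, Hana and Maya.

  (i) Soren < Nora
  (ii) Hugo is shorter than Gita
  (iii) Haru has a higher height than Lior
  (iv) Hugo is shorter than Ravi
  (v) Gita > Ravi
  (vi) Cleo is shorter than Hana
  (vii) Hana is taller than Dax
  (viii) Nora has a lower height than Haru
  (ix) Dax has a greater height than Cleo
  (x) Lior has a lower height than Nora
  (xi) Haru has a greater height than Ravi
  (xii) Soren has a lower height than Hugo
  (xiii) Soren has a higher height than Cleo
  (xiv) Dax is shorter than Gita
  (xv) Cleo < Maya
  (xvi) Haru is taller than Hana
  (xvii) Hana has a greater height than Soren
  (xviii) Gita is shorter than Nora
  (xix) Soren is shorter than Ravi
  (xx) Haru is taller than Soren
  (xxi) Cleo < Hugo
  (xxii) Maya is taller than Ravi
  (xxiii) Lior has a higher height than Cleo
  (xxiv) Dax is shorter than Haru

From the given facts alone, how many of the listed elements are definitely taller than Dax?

The elements the relations force above Dax are Hana, Gita, Nora, Haru — no chain reaches any other.
That is 4.

4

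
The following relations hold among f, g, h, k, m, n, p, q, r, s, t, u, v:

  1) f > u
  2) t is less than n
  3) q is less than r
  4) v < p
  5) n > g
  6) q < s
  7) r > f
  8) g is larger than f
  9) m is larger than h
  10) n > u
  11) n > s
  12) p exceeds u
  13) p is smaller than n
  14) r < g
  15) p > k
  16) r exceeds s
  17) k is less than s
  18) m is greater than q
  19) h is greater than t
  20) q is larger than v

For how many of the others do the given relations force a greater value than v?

7

The elements the relations force above v are q, s, m, p, r, g, n — no chain reaches any other.
That is 7.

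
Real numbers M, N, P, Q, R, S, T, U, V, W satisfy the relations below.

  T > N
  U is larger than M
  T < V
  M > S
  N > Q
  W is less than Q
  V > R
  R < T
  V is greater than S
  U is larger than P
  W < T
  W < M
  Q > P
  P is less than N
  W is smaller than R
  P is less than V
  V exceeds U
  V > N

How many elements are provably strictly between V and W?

Chaining upward from W reaches: Q, R, M, U, N, T.
Chaining downward from V reaches: P, S, Q, R, M, U, N, T.
Strictly between W and V are those in both lists: Q, R, M, U, N, T — 6 elements.

6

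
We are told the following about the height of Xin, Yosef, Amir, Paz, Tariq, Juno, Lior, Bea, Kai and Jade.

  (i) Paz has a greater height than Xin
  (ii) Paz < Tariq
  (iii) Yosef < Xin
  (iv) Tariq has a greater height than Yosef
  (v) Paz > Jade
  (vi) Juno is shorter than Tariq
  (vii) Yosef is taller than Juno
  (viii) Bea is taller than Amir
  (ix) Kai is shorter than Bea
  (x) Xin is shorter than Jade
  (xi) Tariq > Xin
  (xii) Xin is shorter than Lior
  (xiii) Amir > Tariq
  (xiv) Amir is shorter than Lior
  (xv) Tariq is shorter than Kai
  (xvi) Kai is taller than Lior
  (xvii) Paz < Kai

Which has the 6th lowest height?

Chaining the given pairs: Juno < Yosef < Xin < Jade < Paz < Tariq < Amir < Lior < Kai < Bea.
The 6th smallest is Tariq.

Tariq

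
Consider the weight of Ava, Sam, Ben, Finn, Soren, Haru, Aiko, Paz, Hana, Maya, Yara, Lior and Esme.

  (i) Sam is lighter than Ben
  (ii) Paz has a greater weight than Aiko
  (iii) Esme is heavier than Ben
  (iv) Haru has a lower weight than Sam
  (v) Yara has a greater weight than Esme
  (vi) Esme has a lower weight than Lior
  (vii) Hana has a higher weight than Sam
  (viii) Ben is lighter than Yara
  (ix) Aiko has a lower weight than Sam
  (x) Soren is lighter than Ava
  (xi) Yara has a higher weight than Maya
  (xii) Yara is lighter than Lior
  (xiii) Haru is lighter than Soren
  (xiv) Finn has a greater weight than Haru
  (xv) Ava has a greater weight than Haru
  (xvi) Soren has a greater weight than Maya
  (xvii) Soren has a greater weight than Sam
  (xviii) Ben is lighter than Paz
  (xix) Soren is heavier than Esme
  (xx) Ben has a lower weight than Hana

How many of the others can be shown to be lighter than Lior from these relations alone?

7

Directly below Lior: Esme, Yara.
One step further: Ben, Maya (4 so far).
One step further: Sam (5 so far).
One step further: Haru, Aiko (7 so far).
Nothing else is reachable below Lior; 7 in all.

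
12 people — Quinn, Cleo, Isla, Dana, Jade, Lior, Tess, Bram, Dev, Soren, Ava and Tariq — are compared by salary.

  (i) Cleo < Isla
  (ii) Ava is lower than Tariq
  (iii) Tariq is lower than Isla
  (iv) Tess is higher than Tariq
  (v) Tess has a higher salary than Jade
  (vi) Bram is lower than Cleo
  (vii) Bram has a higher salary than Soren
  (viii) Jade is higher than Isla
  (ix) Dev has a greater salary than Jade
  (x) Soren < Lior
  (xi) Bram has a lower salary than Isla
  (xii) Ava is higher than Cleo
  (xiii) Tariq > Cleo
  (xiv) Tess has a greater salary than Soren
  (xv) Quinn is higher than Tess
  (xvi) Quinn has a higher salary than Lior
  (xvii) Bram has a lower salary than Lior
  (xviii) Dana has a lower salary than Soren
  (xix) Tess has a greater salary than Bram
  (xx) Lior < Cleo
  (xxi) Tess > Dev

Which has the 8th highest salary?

Chaining the given pairs: Dana < Soren < Bram < Lior < Cleo < Ava < Tariq < Isla < Jade < Dev < Tess < Quinn.
Counting 8 from the largest end gives Cleo.

Cleo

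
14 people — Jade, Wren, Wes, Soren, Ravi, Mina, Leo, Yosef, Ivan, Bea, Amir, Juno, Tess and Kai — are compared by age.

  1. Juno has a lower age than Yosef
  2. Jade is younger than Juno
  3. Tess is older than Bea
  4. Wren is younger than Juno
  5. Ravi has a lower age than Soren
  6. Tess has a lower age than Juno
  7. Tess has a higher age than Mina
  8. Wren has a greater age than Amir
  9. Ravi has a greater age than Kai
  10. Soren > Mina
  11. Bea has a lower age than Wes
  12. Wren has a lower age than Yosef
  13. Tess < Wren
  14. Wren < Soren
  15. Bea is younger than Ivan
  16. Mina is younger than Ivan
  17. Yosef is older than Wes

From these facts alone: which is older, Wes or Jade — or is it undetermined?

Following every chain through Wes: above Wes we get Yosef; below Wes we get Bea.
Jade is not reached, and no chain runs the other way from Jade to Wes.
So the given relations leave the order of Wes and Jade undetermined.

undetermined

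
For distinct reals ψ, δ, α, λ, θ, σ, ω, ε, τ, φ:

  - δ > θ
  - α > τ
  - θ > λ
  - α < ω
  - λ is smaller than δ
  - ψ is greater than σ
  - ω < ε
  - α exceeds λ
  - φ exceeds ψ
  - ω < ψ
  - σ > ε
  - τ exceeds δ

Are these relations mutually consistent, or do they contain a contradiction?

consistent

The single ordering λ < θ < δ < τ < α < ω < ε < σ < ψ < φ satisfies every listed relation, so no contradiction arises.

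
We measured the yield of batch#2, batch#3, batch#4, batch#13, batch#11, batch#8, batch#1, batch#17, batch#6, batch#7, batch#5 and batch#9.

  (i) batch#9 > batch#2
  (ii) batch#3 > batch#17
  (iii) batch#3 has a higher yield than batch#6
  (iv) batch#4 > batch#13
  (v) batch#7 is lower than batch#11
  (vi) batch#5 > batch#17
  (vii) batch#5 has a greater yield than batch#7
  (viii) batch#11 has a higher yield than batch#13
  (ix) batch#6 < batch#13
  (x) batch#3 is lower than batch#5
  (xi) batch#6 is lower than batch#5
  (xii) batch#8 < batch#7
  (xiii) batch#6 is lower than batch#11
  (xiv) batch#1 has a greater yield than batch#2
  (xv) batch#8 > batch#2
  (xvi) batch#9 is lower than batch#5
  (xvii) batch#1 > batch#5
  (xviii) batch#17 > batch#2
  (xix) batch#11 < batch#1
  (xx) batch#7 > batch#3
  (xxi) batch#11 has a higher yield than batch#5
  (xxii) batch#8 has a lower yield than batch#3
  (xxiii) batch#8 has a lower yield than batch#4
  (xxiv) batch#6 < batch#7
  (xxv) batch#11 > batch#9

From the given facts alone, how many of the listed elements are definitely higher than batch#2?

The elements the relations force above batch#2 are batch#9, batch#8, batch#17, batch#3, batch#7, batch#5, batch#4, batch#11, batch#1 — no chain reaches any other.
That is 9.

9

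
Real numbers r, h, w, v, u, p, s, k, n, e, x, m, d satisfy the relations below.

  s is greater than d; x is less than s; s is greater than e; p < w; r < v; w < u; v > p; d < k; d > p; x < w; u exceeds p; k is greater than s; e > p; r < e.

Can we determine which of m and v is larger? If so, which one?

Following every chain through m: nothing is chained to m.
v is not reached, and no chain runs the other way from v to m.
So the given relations leave the order of m and v undetermined.

undetermined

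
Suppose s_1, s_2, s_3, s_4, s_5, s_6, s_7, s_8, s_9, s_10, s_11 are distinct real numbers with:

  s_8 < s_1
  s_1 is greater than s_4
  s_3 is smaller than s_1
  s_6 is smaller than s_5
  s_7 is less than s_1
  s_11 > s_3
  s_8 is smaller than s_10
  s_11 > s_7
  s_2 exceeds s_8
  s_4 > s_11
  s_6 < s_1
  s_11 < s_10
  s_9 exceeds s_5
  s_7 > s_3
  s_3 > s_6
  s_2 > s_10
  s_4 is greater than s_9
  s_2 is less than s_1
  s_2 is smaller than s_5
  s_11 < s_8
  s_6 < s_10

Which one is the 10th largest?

s_3

The consecutive relations fix a unique order: s_6 < s_3 < s_7 < s_11 < s_8 < s_10 < s_2 < s_5 < s_9 < s_4 < s_1.
Counting 10 from the largest end gives s_3.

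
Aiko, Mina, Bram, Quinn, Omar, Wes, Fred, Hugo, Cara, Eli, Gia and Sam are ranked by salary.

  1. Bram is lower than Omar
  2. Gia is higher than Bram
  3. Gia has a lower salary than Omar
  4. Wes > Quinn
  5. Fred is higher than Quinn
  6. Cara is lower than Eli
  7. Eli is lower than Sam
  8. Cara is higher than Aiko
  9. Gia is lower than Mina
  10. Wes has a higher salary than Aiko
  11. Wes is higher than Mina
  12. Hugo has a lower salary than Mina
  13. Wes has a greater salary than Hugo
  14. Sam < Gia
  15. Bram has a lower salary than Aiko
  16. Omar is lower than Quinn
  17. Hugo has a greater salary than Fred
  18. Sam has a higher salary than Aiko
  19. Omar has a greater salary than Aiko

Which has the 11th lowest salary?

Piecing the relations together gives one ordering: Bram < Aiko < Cara < Eli < Sam < Gia < Omar < Quinn < Fred < Hugo < Mina < Wes.
The 11th smallest is Mina.

Mina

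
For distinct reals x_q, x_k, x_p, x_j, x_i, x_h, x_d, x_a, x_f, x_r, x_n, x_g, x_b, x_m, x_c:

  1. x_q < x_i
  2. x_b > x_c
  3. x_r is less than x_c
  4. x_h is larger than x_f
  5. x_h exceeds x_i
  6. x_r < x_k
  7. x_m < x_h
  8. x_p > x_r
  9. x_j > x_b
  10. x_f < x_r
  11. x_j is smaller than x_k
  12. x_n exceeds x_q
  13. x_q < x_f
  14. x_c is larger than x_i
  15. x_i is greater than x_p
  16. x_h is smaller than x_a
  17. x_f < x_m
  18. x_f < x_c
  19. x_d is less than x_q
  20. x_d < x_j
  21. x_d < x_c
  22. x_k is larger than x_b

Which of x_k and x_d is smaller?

x_d < x_q and x_q < x_f give x_d < x_f.
Then x_f < x_r extends the chain to x_r.
With x_r < x_p: x_d < x_q < x_f < x_r < x_p.
Then x_p < x_i extends the chain to x_i.
With x_i < x_c: x_d < x_q < x_f < x_r < x_p < x_i < x_c.
Then x_c < x_b extends the chain to x_b.
With x_b < x_j: x_d < x_q < x_f < x_r < x_p < x_i < x_c < x_b < x_j.
With x_j < x_k: x_d < x_q < x_f < x_r < x_p < x_i < x_c < x_b < x_j < x_k.
So x_d < x_k; x_d is the smaller of the two.

x_d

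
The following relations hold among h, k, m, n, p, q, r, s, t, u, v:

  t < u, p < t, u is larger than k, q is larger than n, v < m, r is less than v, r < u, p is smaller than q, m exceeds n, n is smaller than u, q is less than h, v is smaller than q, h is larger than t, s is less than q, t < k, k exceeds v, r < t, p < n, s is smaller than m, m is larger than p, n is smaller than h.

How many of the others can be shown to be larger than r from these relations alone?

7

Directly above r: v, t, u.
One step further: q, k, h, m (7 so far).
Nothing else is reachable above r; 7 in all.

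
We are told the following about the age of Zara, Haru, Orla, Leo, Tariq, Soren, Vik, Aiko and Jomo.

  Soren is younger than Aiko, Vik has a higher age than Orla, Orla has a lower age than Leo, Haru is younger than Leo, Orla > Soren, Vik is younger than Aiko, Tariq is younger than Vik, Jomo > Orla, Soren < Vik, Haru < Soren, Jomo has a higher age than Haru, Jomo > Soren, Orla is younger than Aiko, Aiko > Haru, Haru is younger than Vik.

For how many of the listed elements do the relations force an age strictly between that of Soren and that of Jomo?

1

The relations place Soren below Jomo. An element lies strictly between them when it is forced above Soren and also forced below Jomo.
Above Soren: {Orla, Vik, Leo, Aiko}. Below Jomo: {Haru, Orla}.
Intersection: {Orla} — 1.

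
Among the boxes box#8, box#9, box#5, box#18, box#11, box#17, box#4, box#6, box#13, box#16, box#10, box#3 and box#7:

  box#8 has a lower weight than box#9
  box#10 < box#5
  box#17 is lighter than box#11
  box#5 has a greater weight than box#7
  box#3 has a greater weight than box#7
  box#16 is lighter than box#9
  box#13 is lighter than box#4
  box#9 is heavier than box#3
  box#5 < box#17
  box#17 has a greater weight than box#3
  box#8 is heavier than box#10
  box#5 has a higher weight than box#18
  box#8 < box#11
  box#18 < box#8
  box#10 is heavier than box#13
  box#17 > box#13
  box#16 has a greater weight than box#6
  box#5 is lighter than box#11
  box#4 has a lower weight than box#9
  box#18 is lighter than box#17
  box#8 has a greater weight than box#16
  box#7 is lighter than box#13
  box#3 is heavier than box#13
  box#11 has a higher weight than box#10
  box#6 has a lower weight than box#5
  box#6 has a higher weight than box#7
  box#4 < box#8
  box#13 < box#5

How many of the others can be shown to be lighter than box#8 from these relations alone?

Directly below box#8: box#4, box#18, box#10, box#16.
One step further: box#13, box#6 (6 so far).
One step further: box#7 (7 so far).
Nothing else is reachable below box#8; 7 in all.

7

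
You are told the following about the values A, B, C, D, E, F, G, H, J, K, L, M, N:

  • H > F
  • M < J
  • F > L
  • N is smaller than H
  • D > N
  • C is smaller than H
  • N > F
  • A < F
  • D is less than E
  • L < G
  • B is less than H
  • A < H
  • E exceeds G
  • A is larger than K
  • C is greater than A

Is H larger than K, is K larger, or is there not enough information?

Chaining the given relations: K < A < F < N < H.
So H is larger.

H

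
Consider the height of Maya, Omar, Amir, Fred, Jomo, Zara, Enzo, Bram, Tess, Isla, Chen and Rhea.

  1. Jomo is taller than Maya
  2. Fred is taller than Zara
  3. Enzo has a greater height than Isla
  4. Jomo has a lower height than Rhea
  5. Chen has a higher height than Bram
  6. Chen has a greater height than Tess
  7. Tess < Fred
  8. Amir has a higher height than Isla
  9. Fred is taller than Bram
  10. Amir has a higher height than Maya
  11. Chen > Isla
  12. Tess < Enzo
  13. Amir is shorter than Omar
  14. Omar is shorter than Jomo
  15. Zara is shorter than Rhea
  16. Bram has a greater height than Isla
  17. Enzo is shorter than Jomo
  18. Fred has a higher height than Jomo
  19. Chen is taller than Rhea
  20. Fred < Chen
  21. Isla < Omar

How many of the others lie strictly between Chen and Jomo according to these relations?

2

The relations place Jomo below Chen. An element lies strictly between them when it is forced above Jomo and also forced below Chen.
Above Jomo: {Fred, Rhea}. Below Chen: {Zara, Isla, Tess, Maya, Enzo, Amir, Omar, Bram, Fred, Rhea}.
Intersection: {Fred, Rhea} — 2.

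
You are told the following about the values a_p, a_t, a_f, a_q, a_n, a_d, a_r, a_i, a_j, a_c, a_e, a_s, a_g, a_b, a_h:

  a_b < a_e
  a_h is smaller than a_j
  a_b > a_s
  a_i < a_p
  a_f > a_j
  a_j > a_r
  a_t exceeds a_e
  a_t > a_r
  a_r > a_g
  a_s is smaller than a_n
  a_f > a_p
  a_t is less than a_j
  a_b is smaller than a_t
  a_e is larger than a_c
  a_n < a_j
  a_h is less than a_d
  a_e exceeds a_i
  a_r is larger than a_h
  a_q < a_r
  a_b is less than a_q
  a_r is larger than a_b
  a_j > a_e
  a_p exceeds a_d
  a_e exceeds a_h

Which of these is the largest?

a_f

a_h is not greatest since a_h < a_d; a_g is not greatest since a_g < a_r; a_s is not greatest since a_s < a_b; a_n is not greatest since a_n < a_j; a_b is not greatest since a_b < a_r; a_c is not greatest since a_c < a_e; a_i is not greatest since a_i < a_e; a_e is not greatest since a_e < a_t; a_q is not greatest since a_q < a_r; a_r is not greatest since a_r < a_t; a_t is not greatest since a_t < a_j; a_d is not greatest since a_d < a_p; a_j is not greatest since a_j < a_f; a_p is not greatest since a_p < a_f.
Only a_f has nothing above it, so a_f is the largest.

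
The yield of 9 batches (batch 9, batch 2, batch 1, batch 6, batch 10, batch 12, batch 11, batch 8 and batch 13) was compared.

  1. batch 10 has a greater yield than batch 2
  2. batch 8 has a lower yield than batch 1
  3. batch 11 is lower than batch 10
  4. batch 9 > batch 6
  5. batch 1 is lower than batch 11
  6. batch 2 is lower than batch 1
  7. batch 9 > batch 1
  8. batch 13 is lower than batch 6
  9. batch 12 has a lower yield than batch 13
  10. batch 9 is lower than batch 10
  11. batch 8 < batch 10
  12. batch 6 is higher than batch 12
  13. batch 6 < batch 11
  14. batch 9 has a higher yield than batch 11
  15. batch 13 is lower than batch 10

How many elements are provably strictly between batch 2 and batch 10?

3

The relations place batch 2 below batch 10. An element lies strictly between them when it is forced above batch 2 and also forced below batch 10.
Above batch 2: {batch 1, batch 11, batch 9}. Below batch 10: {batch 12, batch 13, batch 8, batch 6, batch 1, batch 11, batch 9}.
Intersection: {batch 1, batch 11, batch 9} — 3.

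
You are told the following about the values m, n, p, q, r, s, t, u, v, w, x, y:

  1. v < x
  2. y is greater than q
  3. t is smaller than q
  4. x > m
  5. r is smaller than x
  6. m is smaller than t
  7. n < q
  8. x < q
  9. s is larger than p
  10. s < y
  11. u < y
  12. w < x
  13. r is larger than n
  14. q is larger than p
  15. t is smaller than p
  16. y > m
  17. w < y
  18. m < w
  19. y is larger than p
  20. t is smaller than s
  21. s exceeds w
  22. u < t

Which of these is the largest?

y

Chaining downward from y: directly below it, m, u, p, w, s, q; then t, n, x; then v, r.
That covers every other element, and nothing is given above y, so y is the largest.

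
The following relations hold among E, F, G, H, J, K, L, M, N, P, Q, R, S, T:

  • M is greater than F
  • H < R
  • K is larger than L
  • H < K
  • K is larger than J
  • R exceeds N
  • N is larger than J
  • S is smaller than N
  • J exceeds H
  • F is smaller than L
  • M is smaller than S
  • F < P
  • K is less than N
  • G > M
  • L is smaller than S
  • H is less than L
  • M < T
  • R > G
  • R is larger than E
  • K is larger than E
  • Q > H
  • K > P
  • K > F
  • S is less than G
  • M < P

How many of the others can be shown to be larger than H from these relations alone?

The elements the relations force above H are Q, L, J, S, K, N, G, R — no chain reaches any other.
That is 8.

8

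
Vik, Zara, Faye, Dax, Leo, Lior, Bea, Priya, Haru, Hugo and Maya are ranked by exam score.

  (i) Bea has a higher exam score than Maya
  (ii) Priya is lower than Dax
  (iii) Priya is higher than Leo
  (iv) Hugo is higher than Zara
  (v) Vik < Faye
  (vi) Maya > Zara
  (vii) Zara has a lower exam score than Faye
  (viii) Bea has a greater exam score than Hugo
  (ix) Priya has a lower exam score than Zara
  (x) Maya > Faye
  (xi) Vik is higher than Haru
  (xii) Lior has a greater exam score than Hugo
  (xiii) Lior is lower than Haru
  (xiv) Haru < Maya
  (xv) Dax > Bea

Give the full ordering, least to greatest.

The consecutive links are each given: Leo < Priya; Priya < Zara; Zara < Hugo; Hugo < Lior; Lior < Haru; Haru < Vik; Vik < Faye; Faye < Maya; Maya < Bea; Bea < Dax.

Leo < Priya < Zara < Hugo < Lior < Haru < Vik < Faye < Maya < Bea < Dax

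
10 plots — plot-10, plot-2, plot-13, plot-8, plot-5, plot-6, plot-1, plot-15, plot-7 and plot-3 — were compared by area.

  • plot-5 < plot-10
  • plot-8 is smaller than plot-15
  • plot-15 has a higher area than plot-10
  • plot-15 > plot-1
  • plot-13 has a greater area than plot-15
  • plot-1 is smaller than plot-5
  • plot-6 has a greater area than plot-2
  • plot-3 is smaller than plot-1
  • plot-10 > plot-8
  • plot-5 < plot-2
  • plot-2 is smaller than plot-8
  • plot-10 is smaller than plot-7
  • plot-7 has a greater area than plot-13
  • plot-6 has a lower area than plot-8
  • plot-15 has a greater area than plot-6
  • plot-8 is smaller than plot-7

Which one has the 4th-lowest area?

plot-2

The consecutive relations fix a unique order: plot-3 < plot-1 < plot-5 < plot-2 < plot-6 < plot-8 < plot-10 < plot-15 < plot-13 < plot-7.
The 4th smallest is plot-2.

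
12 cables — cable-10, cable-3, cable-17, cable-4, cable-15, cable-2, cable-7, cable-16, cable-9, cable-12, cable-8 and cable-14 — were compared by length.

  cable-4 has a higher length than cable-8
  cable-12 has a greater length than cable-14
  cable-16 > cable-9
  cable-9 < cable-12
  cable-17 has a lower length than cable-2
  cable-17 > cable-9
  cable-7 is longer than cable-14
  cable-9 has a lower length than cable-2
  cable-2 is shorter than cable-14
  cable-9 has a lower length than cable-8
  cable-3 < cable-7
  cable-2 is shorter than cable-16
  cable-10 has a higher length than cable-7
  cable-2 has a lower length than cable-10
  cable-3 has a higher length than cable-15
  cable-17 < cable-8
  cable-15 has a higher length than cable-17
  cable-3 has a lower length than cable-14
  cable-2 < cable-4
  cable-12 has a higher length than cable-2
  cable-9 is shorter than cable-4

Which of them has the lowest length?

Chaining upward from cable-9: directly above it, cable-17, cable-2, cable-8, cable-16, cable-12, cable-4; then cable-15, cable-14, cable-10; then cable-3, cable-7.
That covers every other element, and nothing is given below cable-9, so cable-9 is the lowest length.

cable-9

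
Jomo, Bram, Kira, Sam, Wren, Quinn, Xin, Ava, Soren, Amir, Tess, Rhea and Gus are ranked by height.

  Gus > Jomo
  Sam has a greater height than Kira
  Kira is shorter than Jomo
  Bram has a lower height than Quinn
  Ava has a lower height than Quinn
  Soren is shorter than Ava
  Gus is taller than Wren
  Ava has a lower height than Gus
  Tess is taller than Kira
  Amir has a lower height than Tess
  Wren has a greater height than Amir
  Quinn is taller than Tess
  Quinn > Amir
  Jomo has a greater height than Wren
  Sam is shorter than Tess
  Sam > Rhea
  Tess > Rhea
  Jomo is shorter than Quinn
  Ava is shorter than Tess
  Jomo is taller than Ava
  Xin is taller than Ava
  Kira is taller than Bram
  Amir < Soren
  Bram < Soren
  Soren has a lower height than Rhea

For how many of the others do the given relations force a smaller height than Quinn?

10

From Quinn the given relations immediately reach Amir, Bram, Ava, Tess, Jomo.
From those, Wren, Soren, Rhea, Kira, Sam — 10 in total.
No other element is forced below Quinn by the given relations, so the count is 10.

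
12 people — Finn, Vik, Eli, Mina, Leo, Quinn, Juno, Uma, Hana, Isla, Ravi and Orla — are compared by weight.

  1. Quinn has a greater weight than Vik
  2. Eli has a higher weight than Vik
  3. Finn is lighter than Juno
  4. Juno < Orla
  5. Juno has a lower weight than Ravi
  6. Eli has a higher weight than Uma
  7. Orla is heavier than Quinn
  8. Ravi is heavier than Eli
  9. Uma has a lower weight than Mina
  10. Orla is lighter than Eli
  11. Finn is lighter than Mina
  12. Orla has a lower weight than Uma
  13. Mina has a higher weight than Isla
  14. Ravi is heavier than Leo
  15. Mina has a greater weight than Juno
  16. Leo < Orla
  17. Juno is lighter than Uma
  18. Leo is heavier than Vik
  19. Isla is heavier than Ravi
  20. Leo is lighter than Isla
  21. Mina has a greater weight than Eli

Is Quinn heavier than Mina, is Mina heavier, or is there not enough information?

Quinn < Orla and Orla < Uma give Quinn < Uma.
Then Uma < Eli extends the chain to Eli.
With Eli < Ravi: Quinn < Orla < Uma < Eli < Ravi.
With Ravi < Isla: Quinn < Orla < Uma < Eli < Ravi < Isla.
With Isla < Mina: Quinn < Orla < Uma < Eli < Ravi < Isla < Mina.
So Mina is heavier.

Mina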